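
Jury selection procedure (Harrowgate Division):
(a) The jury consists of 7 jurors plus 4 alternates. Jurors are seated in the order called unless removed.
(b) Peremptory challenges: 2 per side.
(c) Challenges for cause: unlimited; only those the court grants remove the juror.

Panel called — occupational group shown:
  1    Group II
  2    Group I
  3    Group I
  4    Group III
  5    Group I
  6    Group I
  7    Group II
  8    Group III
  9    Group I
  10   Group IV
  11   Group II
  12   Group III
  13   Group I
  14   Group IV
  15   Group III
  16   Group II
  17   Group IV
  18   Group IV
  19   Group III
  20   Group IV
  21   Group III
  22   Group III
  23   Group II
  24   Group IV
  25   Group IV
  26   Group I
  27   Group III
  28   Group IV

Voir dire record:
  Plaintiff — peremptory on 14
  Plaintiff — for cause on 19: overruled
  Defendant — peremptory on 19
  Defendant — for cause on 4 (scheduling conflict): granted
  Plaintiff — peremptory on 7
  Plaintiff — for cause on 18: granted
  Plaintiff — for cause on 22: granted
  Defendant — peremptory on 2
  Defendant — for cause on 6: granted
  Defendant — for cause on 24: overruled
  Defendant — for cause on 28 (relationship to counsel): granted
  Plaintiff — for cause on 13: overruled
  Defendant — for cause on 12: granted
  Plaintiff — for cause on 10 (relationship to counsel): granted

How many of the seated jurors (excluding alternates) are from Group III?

Removed: #2, #4, #6, #7, #10, #12, #14, #18, #19, #22, #28.
Seated jurors 1–7: #1, #3, #5, #8, #9, #11, #13 (alternates #15, #16, #17, #20 not counted).
Of those, in Group III: #8 → 1.

1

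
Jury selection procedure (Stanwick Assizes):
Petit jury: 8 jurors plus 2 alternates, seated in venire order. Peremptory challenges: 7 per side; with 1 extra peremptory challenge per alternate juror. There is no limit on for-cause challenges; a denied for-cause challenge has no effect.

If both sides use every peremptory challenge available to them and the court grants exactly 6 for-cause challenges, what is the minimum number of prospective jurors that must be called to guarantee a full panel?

Seats to fill: 8 + 2 alternates = 10.
Peremptories: 7 + 1×2 = 9 per side × 2 sides = 18.
For-cause removals: 6.
Minimum venire: 10 + 18 + 6 = 34.

34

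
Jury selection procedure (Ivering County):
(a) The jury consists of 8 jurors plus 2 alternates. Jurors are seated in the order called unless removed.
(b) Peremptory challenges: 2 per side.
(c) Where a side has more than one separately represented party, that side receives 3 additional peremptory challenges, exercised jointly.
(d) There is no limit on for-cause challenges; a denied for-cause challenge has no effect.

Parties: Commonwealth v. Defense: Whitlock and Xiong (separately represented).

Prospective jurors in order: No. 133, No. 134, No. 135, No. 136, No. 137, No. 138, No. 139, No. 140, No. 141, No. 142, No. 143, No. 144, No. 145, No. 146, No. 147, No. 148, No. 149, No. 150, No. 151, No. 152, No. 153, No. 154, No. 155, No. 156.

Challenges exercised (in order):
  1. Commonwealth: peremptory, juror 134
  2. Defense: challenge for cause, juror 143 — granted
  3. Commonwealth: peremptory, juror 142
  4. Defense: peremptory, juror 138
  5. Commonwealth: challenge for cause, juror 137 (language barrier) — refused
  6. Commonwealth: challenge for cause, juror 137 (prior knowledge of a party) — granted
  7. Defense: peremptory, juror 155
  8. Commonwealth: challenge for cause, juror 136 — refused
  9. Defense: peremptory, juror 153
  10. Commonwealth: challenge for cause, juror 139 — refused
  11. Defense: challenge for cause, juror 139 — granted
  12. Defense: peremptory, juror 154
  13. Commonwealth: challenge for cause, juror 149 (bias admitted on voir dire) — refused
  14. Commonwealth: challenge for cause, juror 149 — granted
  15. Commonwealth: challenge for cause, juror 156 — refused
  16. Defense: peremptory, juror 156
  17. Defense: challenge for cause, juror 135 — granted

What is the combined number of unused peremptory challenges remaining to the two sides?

0

Commonwealth allotment: 2. Defense allotment: 2 base + 3 multi-party = 5.
Commonwealth peremptories used: #134, #142 — 2 (for-cause on #137, #137, #136, #139, #149, #149, #156 don't count).
Defense peremptories used: #138, #155, #153, #154, #156 — 5 (for-cause on #143, #139, #135 don't count).
Remaining: (2 − 2) + (5 − 5) = 0.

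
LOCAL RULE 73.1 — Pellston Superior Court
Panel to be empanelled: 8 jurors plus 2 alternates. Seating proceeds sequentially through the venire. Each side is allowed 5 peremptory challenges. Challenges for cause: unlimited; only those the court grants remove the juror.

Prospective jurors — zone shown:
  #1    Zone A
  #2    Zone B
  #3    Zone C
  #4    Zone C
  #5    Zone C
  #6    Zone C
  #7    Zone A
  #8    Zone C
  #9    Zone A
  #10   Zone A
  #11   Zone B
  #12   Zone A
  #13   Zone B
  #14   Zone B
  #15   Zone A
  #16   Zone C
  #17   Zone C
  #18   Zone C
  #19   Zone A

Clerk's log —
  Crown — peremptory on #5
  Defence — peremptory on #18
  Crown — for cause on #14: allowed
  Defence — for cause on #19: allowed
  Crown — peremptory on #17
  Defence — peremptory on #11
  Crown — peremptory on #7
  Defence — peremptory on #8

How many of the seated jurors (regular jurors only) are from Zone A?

Removed: #5, #7, #8, #11, #14, #17, #18, #19.
Seated jurors 1–8: #1, #2, #3, #4, #6, #9, #10, #12 (alternates #13, #15 not counted).
Of those, in Zone A: #1, #9, #10, #12 → 4.

4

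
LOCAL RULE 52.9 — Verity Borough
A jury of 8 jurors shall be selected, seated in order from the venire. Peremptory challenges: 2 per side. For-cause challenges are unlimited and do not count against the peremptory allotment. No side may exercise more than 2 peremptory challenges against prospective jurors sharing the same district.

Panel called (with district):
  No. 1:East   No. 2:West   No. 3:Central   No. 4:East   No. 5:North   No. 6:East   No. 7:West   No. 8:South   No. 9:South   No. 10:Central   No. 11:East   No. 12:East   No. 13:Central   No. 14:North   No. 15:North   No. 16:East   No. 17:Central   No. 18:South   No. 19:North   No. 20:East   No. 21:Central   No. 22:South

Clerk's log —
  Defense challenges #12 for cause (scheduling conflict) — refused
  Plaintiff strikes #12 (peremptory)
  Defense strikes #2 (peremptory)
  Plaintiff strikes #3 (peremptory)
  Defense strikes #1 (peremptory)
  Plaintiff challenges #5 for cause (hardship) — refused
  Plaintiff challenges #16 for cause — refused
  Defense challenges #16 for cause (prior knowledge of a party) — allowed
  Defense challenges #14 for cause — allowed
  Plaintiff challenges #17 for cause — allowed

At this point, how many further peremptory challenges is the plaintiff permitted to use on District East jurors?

0

Plaintiff peremptories so far: #12, #3 — 2 of 2 used, 0 left overall.
Against District East: #12 — 1 used; per-district cap 2 leaves 1.
Binding limit: min(0, 1) = 0.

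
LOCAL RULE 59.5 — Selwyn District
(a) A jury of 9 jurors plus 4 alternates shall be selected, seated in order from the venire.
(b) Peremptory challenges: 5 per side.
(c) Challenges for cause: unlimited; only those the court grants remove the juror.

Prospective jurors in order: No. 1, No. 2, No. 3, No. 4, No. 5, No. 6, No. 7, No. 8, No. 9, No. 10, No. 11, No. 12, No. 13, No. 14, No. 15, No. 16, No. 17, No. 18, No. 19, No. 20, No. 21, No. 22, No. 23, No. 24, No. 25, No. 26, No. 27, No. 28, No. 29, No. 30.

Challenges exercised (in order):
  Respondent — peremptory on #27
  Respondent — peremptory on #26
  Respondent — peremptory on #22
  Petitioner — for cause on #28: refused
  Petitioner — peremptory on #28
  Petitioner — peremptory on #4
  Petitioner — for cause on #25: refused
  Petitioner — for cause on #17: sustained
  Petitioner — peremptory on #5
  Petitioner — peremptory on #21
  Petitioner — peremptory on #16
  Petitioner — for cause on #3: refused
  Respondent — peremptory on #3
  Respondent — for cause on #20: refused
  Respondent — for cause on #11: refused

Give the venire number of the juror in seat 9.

12

Removed: #3, #4, #5, #16, #17, #21, #22, #26, #27, #28. (#11, #20, #25 stay — for-cause denied.)
Seating in order: seats 1–9 → #1, #2, #6, #7, #8, #9, #10, #11, #12; alternates → #13, #14, #15, #18.
So seat 9 is #12.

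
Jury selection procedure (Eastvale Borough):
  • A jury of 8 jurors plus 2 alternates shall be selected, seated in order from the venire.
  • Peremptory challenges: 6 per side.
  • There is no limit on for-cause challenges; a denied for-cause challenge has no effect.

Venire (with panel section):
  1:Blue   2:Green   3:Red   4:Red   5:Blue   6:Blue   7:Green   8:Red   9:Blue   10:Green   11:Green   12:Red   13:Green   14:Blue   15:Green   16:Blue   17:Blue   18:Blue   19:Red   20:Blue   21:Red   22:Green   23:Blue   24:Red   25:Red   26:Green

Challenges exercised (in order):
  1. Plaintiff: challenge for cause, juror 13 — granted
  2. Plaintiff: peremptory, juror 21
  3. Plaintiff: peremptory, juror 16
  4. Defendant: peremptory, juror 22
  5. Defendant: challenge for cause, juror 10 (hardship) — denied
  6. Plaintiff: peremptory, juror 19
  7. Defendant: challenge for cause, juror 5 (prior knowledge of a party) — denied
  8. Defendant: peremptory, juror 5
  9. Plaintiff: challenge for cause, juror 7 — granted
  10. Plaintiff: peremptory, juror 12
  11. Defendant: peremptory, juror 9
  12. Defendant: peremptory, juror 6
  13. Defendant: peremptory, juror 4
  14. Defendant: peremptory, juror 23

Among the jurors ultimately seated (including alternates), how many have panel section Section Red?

2

Removed: #4, #5, #6, #7, #9, #12, #13, #16, #19, #21, #22, #23.
Seated (10 incl. alternates): #1, #2, #3, #8, #10, #11, #14, #15, #17, #18.
Of those, in Section Red: #3, #8 → 2.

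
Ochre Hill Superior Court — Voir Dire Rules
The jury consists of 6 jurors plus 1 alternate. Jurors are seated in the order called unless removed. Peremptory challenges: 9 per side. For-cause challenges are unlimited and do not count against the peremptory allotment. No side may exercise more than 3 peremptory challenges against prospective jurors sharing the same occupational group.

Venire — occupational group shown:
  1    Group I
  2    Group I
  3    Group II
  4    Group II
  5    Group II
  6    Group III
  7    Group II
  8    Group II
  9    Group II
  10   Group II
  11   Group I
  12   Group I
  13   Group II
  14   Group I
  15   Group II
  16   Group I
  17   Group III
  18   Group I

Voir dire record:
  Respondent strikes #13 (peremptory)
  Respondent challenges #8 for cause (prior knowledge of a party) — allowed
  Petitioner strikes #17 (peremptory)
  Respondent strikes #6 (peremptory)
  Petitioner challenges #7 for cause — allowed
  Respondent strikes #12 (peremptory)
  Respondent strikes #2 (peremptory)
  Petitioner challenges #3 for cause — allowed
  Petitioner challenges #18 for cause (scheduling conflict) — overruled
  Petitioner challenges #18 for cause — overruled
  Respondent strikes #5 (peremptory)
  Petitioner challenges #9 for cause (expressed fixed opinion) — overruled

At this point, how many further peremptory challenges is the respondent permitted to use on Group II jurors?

1

Respondent peremptories so far: #13, #6, #12, #2, #5 — 5 of 9 used, 4 left overall.
Against Group II: #13, #5 — 2 used; per-group cap 3 leaves 1.
Binding limit: min(4, 1) = 1.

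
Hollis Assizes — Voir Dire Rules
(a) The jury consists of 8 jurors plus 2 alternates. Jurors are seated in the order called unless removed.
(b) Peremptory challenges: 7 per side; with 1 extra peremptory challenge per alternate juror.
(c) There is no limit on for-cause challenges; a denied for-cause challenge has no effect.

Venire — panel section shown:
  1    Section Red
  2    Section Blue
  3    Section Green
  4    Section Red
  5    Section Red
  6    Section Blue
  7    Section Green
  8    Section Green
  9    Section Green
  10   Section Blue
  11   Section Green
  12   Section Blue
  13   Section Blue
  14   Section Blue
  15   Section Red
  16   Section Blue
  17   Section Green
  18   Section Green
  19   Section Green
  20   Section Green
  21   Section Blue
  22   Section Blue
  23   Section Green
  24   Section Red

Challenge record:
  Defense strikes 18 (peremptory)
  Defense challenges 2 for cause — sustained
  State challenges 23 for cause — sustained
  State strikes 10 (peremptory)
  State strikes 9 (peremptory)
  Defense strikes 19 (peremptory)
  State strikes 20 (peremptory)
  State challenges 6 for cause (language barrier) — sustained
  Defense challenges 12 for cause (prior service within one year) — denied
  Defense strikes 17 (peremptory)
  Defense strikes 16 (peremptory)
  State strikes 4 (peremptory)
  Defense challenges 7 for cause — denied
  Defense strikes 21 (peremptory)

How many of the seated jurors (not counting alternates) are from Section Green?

4

Removed: #2, #4, #6, #9, #10, #16, #17, #18, #19, #20, #21, #23.
Seated jurors 1–8: #1, #3, #5, #7, #8, #11, #12, #13 (alternates #14, #15 not counted).
Of those, in Section Green: #3, #7, #8, #11 → 4.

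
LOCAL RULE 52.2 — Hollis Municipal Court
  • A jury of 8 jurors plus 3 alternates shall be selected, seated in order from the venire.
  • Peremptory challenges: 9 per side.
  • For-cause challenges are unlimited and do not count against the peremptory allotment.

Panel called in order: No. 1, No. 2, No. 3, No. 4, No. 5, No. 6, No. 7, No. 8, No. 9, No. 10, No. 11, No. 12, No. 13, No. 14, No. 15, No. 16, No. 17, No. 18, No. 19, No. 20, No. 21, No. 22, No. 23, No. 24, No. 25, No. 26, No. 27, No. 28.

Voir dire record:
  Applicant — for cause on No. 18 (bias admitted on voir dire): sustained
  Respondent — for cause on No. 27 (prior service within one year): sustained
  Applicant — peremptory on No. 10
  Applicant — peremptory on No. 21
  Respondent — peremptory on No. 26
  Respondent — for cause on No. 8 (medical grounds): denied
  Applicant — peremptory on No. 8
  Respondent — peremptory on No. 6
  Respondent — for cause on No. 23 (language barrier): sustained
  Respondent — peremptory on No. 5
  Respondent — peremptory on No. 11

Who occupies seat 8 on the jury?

13

Removed: #5, #6, #8, #10, #11, #18, #21, #23, #26, #27.
Filling seats in venire order through position 8: #1, #2, #3, #4, #7, #9, #12, #13.
So seat 8 is #13.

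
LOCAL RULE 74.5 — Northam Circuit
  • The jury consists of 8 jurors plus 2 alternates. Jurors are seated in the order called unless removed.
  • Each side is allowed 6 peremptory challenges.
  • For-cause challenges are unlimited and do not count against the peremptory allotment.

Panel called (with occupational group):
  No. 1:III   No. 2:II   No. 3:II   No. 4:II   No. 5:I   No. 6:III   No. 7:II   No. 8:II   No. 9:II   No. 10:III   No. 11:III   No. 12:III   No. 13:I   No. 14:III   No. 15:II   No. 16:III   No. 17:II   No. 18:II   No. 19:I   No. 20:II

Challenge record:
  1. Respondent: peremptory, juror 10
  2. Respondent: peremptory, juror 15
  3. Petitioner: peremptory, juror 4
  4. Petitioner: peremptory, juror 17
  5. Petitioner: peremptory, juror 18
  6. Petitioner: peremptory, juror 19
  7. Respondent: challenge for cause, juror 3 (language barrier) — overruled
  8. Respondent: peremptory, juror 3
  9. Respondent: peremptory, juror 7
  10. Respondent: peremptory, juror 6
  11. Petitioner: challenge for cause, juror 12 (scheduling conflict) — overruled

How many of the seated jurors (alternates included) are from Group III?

Removed: #3, #4, #6, #7, #10, #15, #17, #18, #19.
Seated (10 incl. alternates): #1, #2, #5, #8, #9, #11, #12, #13, #14, #16.
Of those, in Group III: #1, #11, #12, #14, #16 → 5.

5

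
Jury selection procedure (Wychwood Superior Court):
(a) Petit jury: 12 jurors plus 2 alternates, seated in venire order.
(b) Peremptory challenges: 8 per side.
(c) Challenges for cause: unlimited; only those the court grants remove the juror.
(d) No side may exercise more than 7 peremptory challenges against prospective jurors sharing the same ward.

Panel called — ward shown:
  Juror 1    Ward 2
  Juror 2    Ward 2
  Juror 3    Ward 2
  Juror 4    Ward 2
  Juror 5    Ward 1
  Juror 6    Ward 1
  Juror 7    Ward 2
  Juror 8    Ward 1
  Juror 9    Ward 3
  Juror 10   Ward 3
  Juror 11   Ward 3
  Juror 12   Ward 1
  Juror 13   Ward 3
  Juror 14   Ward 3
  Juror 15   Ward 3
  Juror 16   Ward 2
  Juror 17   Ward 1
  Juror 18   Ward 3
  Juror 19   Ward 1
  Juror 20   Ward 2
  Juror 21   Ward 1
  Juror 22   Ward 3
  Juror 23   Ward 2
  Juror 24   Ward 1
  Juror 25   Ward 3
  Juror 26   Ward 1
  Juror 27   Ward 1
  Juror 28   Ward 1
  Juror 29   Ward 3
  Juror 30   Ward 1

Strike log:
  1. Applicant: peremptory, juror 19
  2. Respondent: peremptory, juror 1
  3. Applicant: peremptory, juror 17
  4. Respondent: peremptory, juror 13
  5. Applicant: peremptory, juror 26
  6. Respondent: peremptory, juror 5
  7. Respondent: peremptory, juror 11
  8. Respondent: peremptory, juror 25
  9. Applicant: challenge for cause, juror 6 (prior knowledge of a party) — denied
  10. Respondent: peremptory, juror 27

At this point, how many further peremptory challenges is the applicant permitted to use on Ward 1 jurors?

4

Applicant peremptories so far: #19, #17, #26 — 3 of 8 used, 5 left overall.
Against Ward 1: #19, #17, #26 — 3 used; per-ward cap 7 leaves 4.
Binding limit: min(5, 4) = 4.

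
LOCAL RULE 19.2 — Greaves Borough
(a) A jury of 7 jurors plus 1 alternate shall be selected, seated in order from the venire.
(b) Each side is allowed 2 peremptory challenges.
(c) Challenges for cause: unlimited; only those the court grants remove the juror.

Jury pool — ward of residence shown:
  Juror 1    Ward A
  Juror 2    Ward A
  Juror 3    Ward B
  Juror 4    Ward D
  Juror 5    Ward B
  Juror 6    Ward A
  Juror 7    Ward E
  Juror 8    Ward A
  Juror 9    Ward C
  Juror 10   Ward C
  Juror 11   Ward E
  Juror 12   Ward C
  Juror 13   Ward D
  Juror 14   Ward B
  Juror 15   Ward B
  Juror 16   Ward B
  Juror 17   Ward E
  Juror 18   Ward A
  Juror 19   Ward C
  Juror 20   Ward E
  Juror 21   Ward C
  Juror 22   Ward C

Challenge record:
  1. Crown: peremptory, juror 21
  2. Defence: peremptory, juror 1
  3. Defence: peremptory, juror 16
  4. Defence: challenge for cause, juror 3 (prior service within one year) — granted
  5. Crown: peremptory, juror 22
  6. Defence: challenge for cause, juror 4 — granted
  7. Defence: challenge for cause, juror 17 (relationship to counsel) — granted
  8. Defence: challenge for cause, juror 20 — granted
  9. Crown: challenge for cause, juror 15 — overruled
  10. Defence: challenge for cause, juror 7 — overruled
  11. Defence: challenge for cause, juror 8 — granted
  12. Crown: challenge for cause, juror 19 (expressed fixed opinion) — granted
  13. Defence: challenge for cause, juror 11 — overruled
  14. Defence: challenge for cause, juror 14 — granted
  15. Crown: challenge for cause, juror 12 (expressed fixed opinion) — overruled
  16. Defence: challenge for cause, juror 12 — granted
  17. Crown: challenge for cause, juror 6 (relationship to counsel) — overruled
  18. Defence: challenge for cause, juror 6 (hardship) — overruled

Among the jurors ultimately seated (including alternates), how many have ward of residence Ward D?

Removed: #1, #3, #4, #8, #12, #14, #16, #17, #19, #20, #21, #22.
Seated (8 incl. alternates): #2, #5, #6, #7, #9, #10, #11, #13.
Of those, in Ward D: #13 → 1.

1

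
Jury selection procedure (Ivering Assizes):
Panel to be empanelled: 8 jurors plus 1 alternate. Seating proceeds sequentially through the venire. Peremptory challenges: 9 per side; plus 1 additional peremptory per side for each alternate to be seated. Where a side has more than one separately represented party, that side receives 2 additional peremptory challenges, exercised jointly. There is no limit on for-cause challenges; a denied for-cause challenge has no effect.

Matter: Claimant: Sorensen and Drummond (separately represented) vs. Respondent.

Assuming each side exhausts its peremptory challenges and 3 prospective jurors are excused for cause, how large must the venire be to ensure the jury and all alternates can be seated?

34

Seats to fill: 8 + 1 alternates = 9.
Peremptories — Claimant: 9 + 1×1 + 2 = 12; Respondent: 9 + 1×1 = 10; total 22.
For-cause removals: 3.
Minimum venire: 9 + 22 + 3 = 34.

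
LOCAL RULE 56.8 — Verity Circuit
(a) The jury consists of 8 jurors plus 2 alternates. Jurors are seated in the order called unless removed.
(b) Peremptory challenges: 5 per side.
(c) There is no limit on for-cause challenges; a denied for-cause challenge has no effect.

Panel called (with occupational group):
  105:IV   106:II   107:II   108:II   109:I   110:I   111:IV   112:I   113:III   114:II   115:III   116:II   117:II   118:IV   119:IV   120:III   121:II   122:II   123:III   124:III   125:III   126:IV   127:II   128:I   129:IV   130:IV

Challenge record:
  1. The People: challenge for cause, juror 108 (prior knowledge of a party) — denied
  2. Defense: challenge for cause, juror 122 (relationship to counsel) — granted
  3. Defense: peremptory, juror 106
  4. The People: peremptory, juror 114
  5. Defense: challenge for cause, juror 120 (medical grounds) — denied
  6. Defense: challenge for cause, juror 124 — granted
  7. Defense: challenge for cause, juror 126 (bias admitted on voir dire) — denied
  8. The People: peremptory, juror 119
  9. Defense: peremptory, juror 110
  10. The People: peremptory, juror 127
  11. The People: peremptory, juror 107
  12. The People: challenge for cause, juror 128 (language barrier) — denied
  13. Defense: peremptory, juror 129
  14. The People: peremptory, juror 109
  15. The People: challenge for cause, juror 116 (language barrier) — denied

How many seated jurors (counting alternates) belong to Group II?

3

Removed: #106, #107, #109, #110, #114, #119, #122, #124, #127, #129.
Seated (10 incl. alternates): #105, #108, #111, #112, #113, #115, #116, #117, #118, #120.
Of those, in Group II: #108, #116, #117 → 3.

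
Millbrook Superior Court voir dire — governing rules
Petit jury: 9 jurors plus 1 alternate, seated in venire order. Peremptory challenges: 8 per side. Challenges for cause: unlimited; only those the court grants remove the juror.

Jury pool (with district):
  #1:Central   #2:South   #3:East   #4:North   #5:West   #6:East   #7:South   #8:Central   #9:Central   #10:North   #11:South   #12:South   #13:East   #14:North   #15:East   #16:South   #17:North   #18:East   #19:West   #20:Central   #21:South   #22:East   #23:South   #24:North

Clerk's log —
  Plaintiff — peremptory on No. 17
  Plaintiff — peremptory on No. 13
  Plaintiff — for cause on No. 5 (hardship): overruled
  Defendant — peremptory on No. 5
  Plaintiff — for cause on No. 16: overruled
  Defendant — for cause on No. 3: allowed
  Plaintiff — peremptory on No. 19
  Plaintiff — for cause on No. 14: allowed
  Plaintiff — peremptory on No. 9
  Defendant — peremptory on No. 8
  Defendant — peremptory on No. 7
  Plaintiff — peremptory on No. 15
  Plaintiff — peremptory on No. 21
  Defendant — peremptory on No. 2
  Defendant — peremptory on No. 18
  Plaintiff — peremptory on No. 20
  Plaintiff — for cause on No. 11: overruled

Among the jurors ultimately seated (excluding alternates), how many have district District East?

2

Removed: #2, #3, #5, #7, #8, #9, #13, #14, #15, #17, #18, #19, #20, #21.
Seated jurors 1–9: #1, #4, #6, #10, #11, #12, #16, #22, #23 (alternates #24 not counted).
Of those, in District East: #6, #22 → 2.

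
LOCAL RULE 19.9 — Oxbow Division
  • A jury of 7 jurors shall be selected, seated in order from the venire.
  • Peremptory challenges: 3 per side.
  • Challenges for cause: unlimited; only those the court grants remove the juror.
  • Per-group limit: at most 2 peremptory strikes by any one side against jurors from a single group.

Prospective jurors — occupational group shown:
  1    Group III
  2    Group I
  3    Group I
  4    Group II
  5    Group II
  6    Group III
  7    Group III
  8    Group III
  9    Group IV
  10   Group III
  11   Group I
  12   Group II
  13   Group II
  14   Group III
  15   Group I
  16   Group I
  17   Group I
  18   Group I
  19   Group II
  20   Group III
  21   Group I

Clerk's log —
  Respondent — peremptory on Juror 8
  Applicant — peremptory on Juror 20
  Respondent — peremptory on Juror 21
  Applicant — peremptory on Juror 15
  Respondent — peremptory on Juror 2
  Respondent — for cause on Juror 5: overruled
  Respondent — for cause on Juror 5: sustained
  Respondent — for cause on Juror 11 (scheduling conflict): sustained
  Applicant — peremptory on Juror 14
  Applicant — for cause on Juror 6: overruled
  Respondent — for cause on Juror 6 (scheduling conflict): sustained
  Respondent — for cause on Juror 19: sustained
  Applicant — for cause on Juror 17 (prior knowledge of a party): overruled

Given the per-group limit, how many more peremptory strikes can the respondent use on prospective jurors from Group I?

Respondent peremptories so far: #8, #21, #2 — 3 of 3 used, 0 left overall.
Against Group I: #21, #2 — 2 used; per-group cap 2 leaves 0.
Binding limit: min(0, 0) = 0.

0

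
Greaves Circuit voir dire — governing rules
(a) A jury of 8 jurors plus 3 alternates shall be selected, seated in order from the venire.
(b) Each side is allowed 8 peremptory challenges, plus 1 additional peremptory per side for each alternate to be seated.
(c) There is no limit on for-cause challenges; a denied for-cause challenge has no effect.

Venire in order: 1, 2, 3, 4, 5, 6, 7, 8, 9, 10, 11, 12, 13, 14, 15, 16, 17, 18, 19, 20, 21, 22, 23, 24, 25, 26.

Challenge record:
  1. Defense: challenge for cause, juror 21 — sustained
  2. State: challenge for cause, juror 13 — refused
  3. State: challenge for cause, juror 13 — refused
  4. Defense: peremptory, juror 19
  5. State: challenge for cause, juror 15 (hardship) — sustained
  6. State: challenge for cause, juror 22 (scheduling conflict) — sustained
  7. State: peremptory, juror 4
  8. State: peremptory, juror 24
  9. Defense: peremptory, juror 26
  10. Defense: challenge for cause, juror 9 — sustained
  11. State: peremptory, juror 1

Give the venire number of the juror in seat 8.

11

Removed: #1, #4, #9, #15, #19, #21, #22, #24, #26. (#13 stays — for-cause denied.)
Seating in order: seats 1–8 → #2, #3, #5, #6, #7, #8, #10, #11; alternates → #12, #13, #14.
So seat 8 is #11.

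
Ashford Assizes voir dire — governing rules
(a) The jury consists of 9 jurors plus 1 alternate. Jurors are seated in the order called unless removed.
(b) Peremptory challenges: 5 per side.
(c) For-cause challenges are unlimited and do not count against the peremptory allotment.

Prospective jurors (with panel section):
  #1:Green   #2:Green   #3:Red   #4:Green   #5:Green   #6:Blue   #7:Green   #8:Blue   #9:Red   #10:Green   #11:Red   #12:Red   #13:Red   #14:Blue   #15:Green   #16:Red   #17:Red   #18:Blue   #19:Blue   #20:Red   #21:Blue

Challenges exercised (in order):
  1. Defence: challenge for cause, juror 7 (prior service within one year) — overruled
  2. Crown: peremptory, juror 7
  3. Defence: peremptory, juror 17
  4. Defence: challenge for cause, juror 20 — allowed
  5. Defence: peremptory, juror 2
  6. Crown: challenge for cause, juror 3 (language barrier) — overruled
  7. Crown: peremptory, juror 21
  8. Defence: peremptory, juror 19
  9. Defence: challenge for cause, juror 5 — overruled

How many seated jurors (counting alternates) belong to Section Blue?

Removed: #2, #7, #17, #19, #20, #21.
Seated (10 incl. alternates): #1, #3, #4, #5, #6, #8, #9, #10, #11, #12.
Of those, in Section Blue: #6, #8 → 2.

2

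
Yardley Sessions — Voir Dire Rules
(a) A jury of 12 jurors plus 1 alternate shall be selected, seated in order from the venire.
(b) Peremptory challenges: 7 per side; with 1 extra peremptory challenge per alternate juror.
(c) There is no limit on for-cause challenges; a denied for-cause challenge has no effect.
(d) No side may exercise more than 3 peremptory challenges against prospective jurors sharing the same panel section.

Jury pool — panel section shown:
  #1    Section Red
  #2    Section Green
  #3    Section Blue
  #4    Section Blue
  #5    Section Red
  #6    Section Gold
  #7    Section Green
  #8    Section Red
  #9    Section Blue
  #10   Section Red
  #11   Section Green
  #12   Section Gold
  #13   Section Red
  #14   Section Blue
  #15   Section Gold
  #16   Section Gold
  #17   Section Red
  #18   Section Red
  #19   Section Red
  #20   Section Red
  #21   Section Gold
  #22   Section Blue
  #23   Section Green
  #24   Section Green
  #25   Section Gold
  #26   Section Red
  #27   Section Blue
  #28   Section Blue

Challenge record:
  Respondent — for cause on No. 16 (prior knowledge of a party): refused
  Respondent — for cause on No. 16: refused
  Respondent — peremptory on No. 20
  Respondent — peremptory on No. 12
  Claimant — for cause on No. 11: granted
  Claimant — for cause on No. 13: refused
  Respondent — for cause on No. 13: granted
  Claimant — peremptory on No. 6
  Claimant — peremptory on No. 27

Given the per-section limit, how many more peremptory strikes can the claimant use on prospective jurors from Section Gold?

2

Claimant peremptories so far: #6, #27 — 2 of 8 used, 6 left overall.
Against Section Gold: #6 — 1 used; per-section cap 3 leaves 2.
Binding limit: min(6, 2) = 2.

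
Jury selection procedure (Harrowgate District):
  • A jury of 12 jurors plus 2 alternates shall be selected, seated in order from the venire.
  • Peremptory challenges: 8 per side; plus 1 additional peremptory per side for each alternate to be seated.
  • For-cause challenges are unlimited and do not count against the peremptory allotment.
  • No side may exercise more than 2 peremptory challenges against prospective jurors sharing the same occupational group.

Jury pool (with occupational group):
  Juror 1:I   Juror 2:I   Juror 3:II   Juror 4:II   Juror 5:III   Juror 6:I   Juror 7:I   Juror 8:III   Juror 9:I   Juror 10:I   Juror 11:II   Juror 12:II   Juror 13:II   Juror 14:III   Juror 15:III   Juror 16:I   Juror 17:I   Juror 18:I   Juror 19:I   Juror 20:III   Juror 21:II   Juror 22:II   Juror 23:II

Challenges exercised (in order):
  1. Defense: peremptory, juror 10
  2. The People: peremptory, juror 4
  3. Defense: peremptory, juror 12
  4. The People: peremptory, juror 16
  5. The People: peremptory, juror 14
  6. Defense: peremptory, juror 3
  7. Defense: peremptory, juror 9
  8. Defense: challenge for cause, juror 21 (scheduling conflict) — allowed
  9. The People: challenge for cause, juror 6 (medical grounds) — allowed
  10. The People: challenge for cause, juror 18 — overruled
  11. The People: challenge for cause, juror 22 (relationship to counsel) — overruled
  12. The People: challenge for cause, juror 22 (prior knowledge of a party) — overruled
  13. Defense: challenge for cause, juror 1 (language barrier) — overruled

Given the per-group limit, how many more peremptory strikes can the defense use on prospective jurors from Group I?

0

Defense peremptories so far: #10, #12, #3, #9 — 4 of 10 used, 6 left overall.
Against Group I: #10, #9 — 2 used; per-group cap 2 leaves 0.
Binding limit: min(6, 0) = 0.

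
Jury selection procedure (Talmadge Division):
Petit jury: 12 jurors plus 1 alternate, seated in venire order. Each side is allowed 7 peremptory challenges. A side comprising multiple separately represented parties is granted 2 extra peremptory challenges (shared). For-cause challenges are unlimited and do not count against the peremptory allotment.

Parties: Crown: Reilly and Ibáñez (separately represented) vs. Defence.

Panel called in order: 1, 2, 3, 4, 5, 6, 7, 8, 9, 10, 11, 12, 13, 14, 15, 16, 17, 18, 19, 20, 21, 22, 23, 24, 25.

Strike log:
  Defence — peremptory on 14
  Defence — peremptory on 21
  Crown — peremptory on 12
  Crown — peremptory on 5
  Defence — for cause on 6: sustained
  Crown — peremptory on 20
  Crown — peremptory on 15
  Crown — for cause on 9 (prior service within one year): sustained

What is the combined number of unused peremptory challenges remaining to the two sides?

Crown allotment: 7 base + 2 multi-party = 9. Defence allotment: 7.
Crown peremptories used: #12, #5, #20, #15 — 4 (the for-cause on #9 doesn't count).
Defence peremptories used: #14, #21 — 2 (the for-cause on #6 doesn't count).
Remaining: (9 − 4) + (7 − 2) = 10.

10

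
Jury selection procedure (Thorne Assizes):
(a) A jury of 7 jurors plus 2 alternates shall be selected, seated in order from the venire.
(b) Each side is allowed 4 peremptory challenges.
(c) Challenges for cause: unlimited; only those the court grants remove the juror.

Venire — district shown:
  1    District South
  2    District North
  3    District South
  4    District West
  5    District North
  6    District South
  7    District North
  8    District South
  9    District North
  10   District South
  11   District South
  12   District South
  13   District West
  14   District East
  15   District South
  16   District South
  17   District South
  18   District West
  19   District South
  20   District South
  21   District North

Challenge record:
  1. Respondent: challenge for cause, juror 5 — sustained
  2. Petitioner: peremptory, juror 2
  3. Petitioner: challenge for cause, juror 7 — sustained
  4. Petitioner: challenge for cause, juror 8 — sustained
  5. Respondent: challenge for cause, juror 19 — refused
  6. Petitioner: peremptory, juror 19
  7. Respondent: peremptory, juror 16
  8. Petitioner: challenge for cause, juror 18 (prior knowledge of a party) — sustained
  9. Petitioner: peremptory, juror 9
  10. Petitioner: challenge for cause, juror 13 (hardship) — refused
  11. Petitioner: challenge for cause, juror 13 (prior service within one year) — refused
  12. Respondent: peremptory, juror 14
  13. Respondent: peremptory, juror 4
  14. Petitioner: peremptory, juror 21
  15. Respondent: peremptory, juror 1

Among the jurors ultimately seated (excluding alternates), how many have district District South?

6

Removed: #1, #2, #4, #5, #7, #8, #9, #14, #16, #18, #19, #21.
Seated jurors 1–7: #3, #6, #10, #11, #12, #13, #15 (alternates #17, #20 not counted).
Of those, in District South: #3, #6, #10, #11, #12, #15 → 6.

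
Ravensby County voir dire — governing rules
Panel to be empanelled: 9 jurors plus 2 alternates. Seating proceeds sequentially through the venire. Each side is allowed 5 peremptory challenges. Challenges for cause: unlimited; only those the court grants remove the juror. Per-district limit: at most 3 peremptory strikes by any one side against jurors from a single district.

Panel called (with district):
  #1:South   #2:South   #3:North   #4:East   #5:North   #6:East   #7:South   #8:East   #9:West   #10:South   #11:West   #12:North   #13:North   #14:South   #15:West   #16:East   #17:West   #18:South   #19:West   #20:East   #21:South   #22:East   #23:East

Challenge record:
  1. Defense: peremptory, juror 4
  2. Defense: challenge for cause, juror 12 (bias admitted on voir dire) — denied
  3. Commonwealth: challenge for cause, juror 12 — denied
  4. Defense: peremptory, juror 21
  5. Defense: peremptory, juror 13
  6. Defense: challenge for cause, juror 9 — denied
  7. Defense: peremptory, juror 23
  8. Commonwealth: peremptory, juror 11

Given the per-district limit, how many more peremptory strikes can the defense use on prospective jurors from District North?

1

Defense peremptories so far: #4, #21, #13, #23 — 4 of 5 used, 1 left overall.
Against District North: #13 — 1 used; per-district cap 3 leaves 2.
Binding limit: min(1, 2) = 1.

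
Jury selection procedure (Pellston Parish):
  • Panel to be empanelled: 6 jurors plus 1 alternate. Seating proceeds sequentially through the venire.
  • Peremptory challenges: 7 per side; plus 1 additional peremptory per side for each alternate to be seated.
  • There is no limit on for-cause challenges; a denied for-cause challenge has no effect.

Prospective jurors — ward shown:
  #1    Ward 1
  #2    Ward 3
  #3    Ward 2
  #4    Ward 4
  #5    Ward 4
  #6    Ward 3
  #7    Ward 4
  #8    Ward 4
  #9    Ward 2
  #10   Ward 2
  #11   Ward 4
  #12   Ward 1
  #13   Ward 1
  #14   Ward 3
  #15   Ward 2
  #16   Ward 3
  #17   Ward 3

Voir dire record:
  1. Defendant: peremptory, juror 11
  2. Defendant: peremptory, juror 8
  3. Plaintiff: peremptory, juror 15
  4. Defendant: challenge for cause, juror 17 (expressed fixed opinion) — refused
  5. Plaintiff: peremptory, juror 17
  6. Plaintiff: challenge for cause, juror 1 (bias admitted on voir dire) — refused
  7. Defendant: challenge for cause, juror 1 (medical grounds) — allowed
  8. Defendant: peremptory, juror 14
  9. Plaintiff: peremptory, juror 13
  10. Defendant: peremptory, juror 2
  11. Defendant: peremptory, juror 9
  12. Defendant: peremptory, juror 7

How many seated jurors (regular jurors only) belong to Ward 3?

1

Removed: #1, #2, #7, #8, #9, #11, #13, #14, #15, #17.
Seated jurors 1–6: #3, #4, #5, #6, #10, #12 (alternates #16 not counted).
Of those, in Ward 3: #6 → 1.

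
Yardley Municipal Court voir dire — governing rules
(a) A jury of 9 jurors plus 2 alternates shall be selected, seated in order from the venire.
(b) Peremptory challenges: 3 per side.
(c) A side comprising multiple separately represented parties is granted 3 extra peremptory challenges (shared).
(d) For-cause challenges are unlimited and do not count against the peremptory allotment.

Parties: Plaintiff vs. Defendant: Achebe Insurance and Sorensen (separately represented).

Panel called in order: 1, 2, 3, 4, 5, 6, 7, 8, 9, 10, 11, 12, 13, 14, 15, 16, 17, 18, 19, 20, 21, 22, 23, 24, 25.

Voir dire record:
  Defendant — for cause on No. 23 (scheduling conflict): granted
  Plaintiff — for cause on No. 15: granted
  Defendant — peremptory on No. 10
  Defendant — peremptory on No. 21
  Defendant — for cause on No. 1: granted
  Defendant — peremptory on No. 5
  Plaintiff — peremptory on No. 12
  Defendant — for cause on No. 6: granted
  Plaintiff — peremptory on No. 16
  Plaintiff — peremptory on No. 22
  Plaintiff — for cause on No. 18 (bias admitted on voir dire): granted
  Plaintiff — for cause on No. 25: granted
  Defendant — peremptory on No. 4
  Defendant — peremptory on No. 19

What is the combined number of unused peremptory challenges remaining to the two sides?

1

Plaintiff allotment: 3. Defendant allotment: 3 base + 3 multi-party = 6.
Plaintiff peremptories used: #12, #16, #22 — 3 (for-cause on #15, #18, #25 don't count).
Defendant peremptories used: #10, #21, #5, #4, #19 — 5 (for-cause on #23, #1, #6 don't count).
Remaining: (3 − 3) + (6 − 5) = 1.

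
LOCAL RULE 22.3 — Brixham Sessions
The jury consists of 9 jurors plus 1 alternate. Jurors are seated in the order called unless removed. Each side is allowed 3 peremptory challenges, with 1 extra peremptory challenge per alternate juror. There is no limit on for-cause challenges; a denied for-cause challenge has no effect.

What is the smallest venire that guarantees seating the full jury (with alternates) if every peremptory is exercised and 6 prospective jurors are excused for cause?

Seats to fill: 9 + 1 alternates = 10.
Peremptories: 3 + 1×1 = 4 per side × 2 sides = 8.
For-cause removals: 6.
Minimum venire: 10 + 8 + 6 = 24.

24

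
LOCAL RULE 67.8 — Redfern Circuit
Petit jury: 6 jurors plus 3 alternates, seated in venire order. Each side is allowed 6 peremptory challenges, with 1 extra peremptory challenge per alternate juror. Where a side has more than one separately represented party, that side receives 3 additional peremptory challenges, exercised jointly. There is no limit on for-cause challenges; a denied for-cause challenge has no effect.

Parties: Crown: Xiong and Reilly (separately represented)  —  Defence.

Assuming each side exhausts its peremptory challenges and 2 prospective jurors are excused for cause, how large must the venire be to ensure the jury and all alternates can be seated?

32

Seats to fill: 6 + 3 alternates = 9.
Peremptories — Crown: 6 + 1×3 + 3 = 12; Defence: 6 + 1×3 = 9; total 21.
For-cause removals: 2.
Minimum venire: 9 + 21 + 2 = 32.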